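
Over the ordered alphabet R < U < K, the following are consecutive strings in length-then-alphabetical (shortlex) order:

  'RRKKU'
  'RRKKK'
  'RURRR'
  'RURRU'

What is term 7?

Continuing the enumeration 3 steps past RURRU: RURRU → RURRK → RURUR → (answer).

RURUU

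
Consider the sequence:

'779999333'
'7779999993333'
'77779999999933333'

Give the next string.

Each string has the form 7^{n} 9^{2n} 3^{n+1}, where the shown terms are n = 2, 3, 4.
For the next term, n = 5, so the run lengths are 5, 10, 6.

777779999999999333333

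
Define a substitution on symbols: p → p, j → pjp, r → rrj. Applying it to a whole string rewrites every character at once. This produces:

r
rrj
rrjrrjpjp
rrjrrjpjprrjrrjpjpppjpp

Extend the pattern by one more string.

Rewriting the 23 symbols of rrjrrjpjprrjrrjpjpppjpp one by one yields rrj rrj pjp rrj rrj pjp p pjp p rrj rrj pjp rrj rrj pjp p pjp p p p pjp p p; concatenated:

rrjrrjpjprrjrrjpjpppjpprrjrrjpjprrjrrjpjpppjpppppjppp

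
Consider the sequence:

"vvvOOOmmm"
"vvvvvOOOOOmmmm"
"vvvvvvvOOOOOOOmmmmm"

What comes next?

vvvvvvvvvOOOOOOOOOmmmmmm

Reading off run lengths: v runs 3, 5, 7; O runs 3, 5, 7; m runs 3, 4, 5 — each is linear in n (n = 1, 2, …).
For the next term, n = 4, so the run lengths are 9, 9, 6.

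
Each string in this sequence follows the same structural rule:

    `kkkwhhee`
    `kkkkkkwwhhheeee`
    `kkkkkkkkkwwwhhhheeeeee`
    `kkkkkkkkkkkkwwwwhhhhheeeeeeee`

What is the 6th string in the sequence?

kkkkkkkkkkkkkkkkkkwwwwwwhhhhhhheeeeeeeeeeee

Each string has the form k^{3n} w^{n} h^{n+1} e^{2n} (n = 1, 2, …).
At n = 6 the blocks have lengths 18, 6, 7, 12.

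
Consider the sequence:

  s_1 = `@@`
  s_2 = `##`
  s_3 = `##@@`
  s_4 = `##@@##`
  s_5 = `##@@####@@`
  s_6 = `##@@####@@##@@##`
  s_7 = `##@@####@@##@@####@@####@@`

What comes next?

##@@####@@##@@####@@####@@##@@####@@##@@##

This is a Fibonacci-style word recurrence s(k) = s(k−1)·s(k−2): e.g. ##·@@ = ##@@.
Continuing: ##@@####@@##@@####@@####@@ · ##@@####@@##@@## gives term 8.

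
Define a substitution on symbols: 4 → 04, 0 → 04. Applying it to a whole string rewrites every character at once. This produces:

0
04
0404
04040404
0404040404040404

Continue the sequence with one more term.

Applying the rule to each of the 16 symbols of 0404040404040404 gives the pieces 04 04 04 04 04 04 04 04 04 04 04 04 04 04 04 04, which concatenate to the answer.

04040404040404040404040404040404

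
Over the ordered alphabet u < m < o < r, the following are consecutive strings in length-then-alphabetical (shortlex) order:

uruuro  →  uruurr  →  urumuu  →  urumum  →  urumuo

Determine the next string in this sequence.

Find the rightmost character of urumuo below r, bump it to the next letter, and reset everything to its right to u.

urumur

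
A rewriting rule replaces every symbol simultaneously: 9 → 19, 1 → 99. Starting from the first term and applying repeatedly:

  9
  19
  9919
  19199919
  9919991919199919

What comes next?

19199919191999199919991919199919

φ(9919991919199919) expands symbol-by-symbol to 19 19 99 19 19 19 99 19 99 19 99 19 19 19 99 19; joining the 16 pieces gives the next term.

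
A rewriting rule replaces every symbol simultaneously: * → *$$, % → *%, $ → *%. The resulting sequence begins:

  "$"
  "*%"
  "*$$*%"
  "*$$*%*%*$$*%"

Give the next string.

*$$*%*%*$$*%*$$*%*$$*%*%*$$*%

Rewriting each symbol of *$$*%*%*$$*%: *→*$$, $→*%, $→*%, *→*$$, %→*%, *→*$$, %→*%, *→*$$, $→*%, $→*%, *→*$$, %→*%, which concatenates to *$$ *% *% *$$ *% *$$ *% *$$ *% *% *$$ *%.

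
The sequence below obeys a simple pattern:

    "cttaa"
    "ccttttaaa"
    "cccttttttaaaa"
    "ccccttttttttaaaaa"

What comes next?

The n-th term is n c's then 2n t's then n+1 a's (n = 1, 2, …).
For the next term, n = 5, so the run lengths are 5, 10, 6.

cccccttttttttttaaaaaa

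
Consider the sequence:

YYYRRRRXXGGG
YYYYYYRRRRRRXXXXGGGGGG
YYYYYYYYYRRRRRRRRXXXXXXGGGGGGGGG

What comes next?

The n-th term is 3n Y's then 2n+2 R's then 2n X's then 3n G's (n = 1, 2, …).
At n = 4 the blocks have lengths 12, 10, 8, 12.

YYYYYYYYYYYYRRRRRRRRRRXXXXXXXXGGGGGGGGGGGG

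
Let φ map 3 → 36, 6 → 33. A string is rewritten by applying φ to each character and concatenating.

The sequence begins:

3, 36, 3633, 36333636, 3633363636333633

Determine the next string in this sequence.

36333636363336333633363636333636

φ(3633363636333633) expands symbol-by-symbol to 36 33 36 36 36 33 36 33 36 33 36 36 36 33 36 36; joining the 16 pieces gives the next term.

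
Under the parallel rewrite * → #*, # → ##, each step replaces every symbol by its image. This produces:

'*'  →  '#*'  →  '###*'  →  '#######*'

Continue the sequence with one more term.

###############*

Rewriting each symbol of #######*: #→##, #→##, #→##, #→##, #→##, #→##, #→##, *→#*, which concatenates to ## ## ## ## ## ## ## #*.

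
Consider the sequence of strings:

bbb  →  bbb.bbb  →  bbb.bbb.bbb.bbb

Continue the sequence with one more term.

Every step duplicates the string with '.' between the halves.
Doubling bbb.bbb.bbb.bbb with '.' between the halves:

bbb.bbb.bbb.bbb.bbb.bbb.bbb.bbb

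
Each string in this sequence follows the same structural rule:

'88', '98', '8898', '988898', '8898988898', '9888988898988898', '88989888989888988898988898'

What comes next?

988898889898889888989888989888988898988898

Each term (from the third on) is the two preceding terms concatenated in order: term 3 = 88·98 = 8898.
The next term joins 9888988898988898 and 88989888989888988898988898.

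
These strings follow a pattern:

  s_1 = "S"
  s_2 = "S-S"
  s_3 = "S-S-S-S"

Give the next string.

Every step duplicates the string with '-' between the halves.
Doubling S-S-S-S with '-' between the halves:

S-S-S-S-S-S-S-S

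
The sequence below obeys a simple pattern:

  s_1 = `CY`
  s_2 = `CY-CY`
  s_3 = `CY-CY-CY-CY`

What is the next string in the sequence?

s(k+1) = s(k)·-·s(k) — each term doubles the last with '-' between the halves.
So the next term is two copies of CY-CY-CY-CY with '-' between the halves.

CY-CY-CY-CY-CY-CY-CY-CY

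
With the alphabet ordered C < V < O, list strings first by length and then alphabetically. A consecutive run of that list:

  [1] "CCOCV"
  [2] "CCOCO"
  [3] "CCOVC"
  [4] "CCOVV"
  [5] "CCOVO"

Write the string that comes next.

CCOOC

The successor of CCOVO increments the rightmost position that isn't already O and resets every position after it to C.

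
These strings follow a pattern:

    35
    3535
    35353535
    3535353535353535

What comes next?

35353535353535353535353535353535

Each string is two copies of the previous one concatenated.
So the next term is two copies of 3535353535353535.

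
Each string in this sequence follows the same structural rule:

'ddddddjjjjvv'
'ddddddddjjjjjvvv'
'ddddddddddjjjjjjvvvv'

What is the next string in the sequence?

Term n consists of 2n d's, followed by n+1 j's, followed by n-1 v's, where the shown terms are n = 3, 4, 5.
Setting n = 6 gives 12, 7, 5 characters in each block.

ddddddddddddjjjjjjjvvvvv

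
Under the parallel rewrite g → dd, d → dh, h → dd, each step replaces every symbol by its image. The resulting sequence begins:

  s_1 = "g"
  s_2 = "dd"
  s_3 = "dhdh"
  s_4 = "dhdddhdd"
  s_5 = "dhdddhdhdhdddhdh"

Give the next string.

Replace each of the 16 characters of dhdddhdhdhdddhdh in place — dh dd dh dh dh dd dh dd dh dd dh dh dh dd dh dd — and concatenate.

dhdddhdhdhdddhdddhdddhdhdhdddhdd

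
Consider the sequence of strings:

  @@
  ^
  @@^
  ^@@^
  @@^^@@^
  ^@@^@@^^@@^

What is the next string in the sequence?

This is a Fibonacci-style word recurrence s(k) = s(k−2)·s(k−1): e.g. @@·^ = @@^.
The next term joins @@^^@@^ and ^@@^@@^^@@^.

@@^^@@^^@@^@@^^@@^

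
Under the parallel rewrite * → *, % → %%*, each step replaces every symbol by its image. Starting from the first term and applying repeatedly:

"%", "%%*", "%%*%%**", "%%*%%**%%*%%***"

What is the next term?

φ(%%*%%**%%*%%***) expands symbol-by-symbol to %%* %%* * %%* %%* * * %%* %%* * %%* %%* * * *; joining the 15 pieces gives the next term.

%%*%%**%%*%%***%%*%%**%%*%%****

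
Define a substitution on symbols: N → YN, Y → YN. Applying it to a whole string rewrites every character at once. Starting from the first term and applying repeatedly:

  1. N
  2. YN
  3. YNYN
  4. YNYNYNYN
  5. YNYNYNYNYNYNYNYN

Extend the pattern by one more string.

φ(YNYNYNYNYNYNYNYN) expands symbol-by-symbol to YN YN YN YN YN YN YN YN YN YN YN YN YN YN YN YN; joining the 16 pieces gives the next term.

YNYNYNYNYNYNYNYNYNYNYNYNYNYNYNYN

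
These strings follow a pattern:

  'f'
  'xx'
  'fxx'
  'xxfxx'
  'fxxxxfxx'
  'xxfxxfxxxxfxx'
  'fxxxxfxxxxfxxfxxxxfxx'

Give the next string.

From term 3 onward, concatenate the second-to-last term with the last: f·xx = fxx, xx·fxx = xxfxx, …
So term 8 is xxfxxfxxxxfxx·fxxxxfxxxxfxxfxxxxfxx.

xxfxxfxxxxfxxfxxxxfxxxxfxxfxxxxfxx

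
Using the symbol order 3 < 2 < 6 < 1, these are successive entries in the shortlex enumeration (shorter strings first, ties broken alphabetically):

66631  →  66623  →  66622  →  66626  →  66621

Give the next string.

Treat 66621 as a base-4 numeral over the given alphabet and add one, carrying through any trailing 1's.

66663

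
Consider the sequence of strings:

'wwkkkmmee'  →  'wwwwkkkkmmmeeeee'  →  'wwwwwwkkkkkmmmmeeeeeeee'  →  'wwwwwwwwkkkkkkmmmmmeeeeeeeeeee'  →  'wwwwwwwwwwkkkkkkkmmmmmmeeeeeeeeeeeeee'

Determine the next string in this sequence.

wwwwwwwwwwwwkkkkkkkkmmmmmmmeeeeeeeeeeeeeeeee

Term n consists of 2n w's, followed by n+2 k's, followed by n+1 m's, followed by 3n-1 e's (n = 1, 2, …).
Setting n = 6 gives 12, 8, 7, 17 characters in each block.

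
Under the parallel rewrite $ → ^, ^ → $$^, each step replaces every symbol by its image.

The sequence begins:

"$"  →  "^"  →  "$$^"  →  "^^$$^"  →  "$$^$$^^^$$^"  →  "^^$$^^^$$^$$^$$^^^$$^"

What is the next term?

Replace each of the 21 characters of ^^$$^^^$$^$$^$$^^^$$^ in place — $$^ $$^ ^ ^ $$^ $$^ $$^ ^ ^ $$^ ^ ^ $$^ ^ ^ $$^ $$^ $$^ ^ ^ $$^ — and concatenate.

$$^$$^^^$$^$$^$$^^^$$^^^$$^^^$$^$$^$$^^^$$^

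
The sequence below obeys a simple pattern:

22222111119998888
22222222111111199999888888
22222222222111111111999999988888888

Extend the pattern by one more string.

22222222222222111111111119999999998888888888

Each string has the form 2^{3n-1} 1^{2n+1} 9^{2n-1} 8^{2n}, where the shown terms are n = 2, 3, 4.
At n = 5 the blocks have lengths 14, 11, 9, 10.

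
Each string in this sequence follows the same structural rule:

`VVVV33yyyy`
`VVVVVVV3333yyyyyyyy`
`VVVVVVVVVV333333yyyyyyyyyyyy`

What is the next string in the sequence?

VVVVVVVVVVVVV33333333yyyyyyyyyyyyyyyy

Term n consists of 3n+1 V's, followed by 2n 3's, followed by 4n y's (n = 1, 2, …).
Setting n = 4 gives 13, 8, 16 characters in each block.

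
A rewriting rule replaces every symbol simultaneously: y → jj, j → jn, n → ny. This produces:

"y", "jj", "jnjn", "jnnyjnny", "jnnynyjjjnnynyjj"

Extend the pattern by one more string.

Replace each of the 16 characters of jnnynyjjjnnynyjj in place — jn ny ny jj ny jj jn jn jn ny ny jj ny jj jn jn — and concatenate.

jnnynyjjnyjjjnjnjnnynyjjnyjjjnjn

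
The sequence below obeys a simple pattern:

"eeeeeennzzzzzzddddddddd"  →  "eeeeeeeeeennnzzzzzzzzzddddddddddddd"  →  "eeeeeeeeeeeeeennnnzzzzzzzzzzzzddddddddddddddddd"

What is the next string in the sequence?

eeeeeeeeeeeeeeeeeennnnnzzzzzzzzzzzzzzzddddddddddddddddddddd

Each string has the form e^{4n-2} n^{n} z^{3n} d^{4n+1}, where the shown terms are n = 2, 3, 4.
For the next term, n = 5, so the run lengths are 18, 5, 15, 21.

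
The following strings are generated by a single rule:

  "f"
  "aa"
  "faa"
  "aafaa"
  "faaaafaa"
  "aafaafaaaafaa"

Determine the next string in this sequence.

faaaafaaaafaafaaaafaa

Each term (from the third on) is the two preceding terms concatenated in order: term 3 = f·aa = faa.
The next term joins faaaafaa and aafaafaaaafaa.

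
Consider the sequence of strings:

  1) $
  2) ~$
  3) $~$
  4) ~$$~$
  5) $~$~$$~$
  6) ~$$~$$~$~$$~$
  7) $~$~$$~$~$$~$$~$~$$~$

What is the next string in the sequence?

~$$~$$~$~$$~$$~$~$$~$~$$~$$~$~$$~$

From term 3 onward, concatenate the second-to-last term with the last: $·~$ = $~$, ~$·$~$ = ~$$~$, …
So term 8 is ~$$~$$~$~$$~$·$~$~$$~$~$$~$$~$~$$~$.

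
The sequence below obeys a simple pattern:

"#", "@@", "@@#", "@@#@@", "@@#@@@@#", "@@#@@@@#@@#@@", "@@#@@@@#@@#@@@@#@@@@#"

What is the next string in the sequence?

This is a Fibonacci-style word recurrence s(k) = s(k−1)·s(k−2): e.g. @@·# = @@#.
Continuing: @@#@@@@#@@#@@@@#@@@@# · @@#@@@@#@@#@@ gives term 8.

@@#@@@@#@@#@@@@#@@@@#@@#@@@@#@@#@@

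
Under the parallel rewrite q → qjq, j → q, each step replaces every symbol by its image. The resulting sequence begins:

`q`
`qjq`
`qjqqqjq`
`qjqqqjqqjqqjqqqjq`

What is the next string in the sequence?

qjqqqjqqjqqjqqqjqqjqqqjqqjqqqjqqjqqjqqqjq

Applying the rule to each of the 17 symbols of qjqqqjqqjqqjqqqjq gives the pieces qjq q qjq qjq qjq q qjq qjq q qjq qjq q qjq qjq qjq q qjq, which concatenate to the answer.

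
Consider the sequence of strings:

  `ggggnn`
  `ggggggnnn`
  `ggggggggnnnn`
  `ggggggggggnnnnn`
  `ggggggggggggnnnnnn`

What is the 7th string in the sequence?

Term n consists of 2n g's, followed by n n's, where the shown terms are n = 2, 3, 4, 5, 6.
Setting n = 8 gives 16, 8 characters in each block.

ggggggggggggggggnnnnnnnn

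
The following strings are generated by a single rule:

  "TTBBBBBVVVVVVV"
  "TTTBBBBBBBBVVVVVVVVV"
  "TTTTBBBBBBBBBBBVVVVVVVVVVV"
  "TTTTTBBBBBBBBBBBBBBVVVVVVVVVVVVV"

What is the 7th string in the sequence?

Term n consists of n T's, followed by 3n-1 B's, followed by 2n+3 V's, where the shown terms are n = 2, 3, 4, 5.
Setting n = 8 gives 8, 23, 19 characters in each block.

TTTTTTTTBBBBBBBBBBBBBBBBBBBBBBBVVVVVVVVVVVVVVVVVVV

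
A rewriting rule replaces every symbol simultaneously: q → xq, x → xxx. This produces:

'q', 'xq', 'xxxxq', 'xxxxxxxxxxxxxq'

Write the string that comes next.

Replace each of the 14 characters of xxxxxxxxxxxxxq in place — xxx xxx xxx xxx xxx xxx xxx xxx xxx xxx xxx xxx xxx xq — and concatenate.

xxxxxxxxxxxxxxxxxxxxxxxxxxxxxxxxxxxxxxxxq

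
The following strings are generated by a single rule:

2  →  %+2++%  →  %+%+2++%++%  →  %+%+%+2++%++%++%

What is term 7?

Each term wraps the previous one in %+ on the left and ++% on the right.
From %+%+%+2++%++%++%, 3 further steps: %+%+%+2++%++%++% → %+%+%+%+2++%++%++%++% → %+%+%+%+%+2++%++%++%++%++% → (answer).

%+%+%+%+%+%+2++%++%++%++%++%++%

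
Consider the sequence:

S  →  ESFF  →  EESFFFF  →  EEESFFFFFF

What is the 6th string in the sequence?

Each term wraps the previous one in E on the left and FF on the right.
From EEESFFFFFF, 2 further steps: EEESFFFFFF → EEEESFFFFFFFF → (answer).

EEEEESFFFFFFFFFF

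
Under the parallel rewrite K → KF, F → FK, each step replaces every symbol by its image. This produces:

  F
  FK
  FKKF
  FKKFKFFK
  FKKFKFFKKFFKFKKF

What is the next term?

FKKFKFFKKFFKFKKFKFFKFKKFFKKFKFFK

Applying the rule to each of the 16 symbols of FKKFKFFKKFFKFKKF gives the pieces FK KF KF FK KF FK FK KF KF FK FK KF FK KF KF FK, which concatenate to the answer.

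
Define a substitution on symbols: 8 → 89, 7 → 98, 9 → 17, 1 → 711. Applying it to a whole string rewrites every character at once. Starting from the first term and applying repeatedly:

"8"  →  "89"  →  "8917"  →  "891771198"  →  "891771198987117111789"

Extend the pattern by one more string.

Replace each of the 21 characters of 891771198987117111789 in place — 89 17 711 98 98 711 711 17 89 17 89 98 711 711 98 711 711 711 98 89 17 — and concatenate.

89177119898711711178917899871171198711711711988917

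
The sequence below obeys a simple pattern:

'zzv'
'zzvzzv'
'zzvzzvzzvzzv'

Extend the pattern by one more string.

Each string is two copies of the previous one concatenated.
Doubling zzvzzvzzvzzv:

zzvzzvzzvzzvzzvzzvzzvzzv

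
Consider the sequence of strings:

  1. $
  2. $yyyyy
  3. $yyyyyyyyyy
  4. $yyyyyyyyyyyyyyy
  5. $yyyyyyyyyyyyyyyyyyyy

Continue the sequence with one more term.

The strings grow by a fixed suffix yyyyy each time.
So the next term is $yyyyyyyyyyyyyyyyyyyy·yyyyy.

$yyyyyyyyyyyyyyyyyyyyyyyyy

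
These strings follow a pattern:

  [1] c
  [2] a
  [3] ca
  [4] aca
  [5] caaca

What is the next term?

acacaaca

From term 3 onward, concatenate the second-to-last term with the last: c·a = ca, a·ca = aca, …
The next term joins aca and caaca.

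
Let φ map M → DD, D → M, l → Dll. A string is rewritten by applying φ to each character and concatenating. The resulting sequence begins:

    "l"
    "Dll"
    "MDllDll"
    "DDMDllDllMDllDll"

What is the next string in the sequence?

φ(DDMDllDllMDllDll) expands symbol-by-symbol to M M DD M Dll Dll M Dll Dll DD M Dll Dll M Dll Dll; joining the 16 pieces gives the next term.

MMDDMDllDllMDllDllDDMDllDllMDllDll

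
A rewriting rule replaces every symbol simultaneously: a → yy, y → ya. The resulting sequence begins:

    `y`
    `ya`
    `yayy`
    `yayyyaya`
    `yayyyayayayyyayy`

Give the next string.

φ(yayyyayayayyyayy) expands symbol-by-symbol to ya yy ya ya ya yy ya yy ya yy ya ya ya yy ya ya; joining the 16 pieces gives the next term.

yayyyayayayyyayyyayyyayayayyyaya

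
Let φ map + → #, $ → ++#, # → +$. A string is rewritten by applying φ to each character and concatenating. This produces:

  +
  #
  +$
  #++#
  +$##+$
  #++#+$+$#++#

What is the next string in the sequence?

+$##+$#++##++#+$##+$

Apply φ to #++#+$+$#++# symbol by symbol: #→+$, +→#, +→#, #→+$, +→#, $→++#, +→#, $→++#, #→+$, +→#, +→#, #→+$; joined: +$ # # +$ # ++# # ++# +$ # # +$.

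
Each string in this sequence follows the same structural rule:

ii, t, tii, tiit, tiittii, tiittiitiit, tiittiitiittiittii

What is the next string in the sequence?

Each term (from the third on) is the previous term followed by the one before it: term 3 = t·ii = tii.
The next term joins tiittiitiittiittii and tiittiitiit.

tiittiitiittiittiitiittiitiit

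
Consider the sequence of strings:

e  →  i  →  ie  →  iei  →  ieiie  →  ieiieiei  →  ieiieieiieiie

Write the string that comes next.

ieiieieiieiieieiieiei

This is a Fibonacci-style word recurrence s(k) = s(k−1)·s(k−2): e.g. i·e = ie.
So term 8 is ieiieieiieiie·ieiieiei.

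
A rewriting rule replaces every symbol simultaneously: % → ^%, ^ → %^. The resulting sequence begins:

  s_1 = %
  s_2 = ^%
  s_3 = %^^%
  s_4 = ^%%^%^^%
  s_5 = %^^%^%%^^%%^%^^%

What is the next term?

^%%^%^^%%^^%^%%^%^^%^%%^^%%^%^^%

Applying the rule to each of the 16 symbols of %^^%^%%^^%%^%^^% gives the pieces ^% %^ %^ ^% %^ ^% ^% %^ %^ ^% ^% %^ ^% %^ %^ ^%, which concatenate to the answer.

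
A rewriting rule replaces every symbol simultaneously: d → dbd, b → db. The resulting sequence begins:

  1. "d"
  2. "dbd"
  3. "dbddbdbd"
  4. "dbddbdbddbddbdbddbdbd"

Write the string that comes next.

Rewriting the 21 symbols of dbddbdbddbddbdbddbdbd one by one yields dbd db dbd dbd db dbd db dbd dbd db dbd dbd db dbd db dbd dbd db dbd db dbd; concatenated:

dbddbdbddbddbdbddbdbddbddbdbddbddbdbddbdbddbddbdbddbdbd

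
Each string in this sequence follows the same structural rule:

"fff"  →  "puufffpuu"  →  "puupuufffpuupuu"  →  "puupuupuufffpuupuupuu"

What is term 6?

s(k+1) = puu·s(k)·puu, so each term gains puu as a prefix and puu as a suffix.
From puupuupuufffpuupuupuu, 2 further steps: puupuupuufffpuupuupuu → puupuupuupuufffpuupuupuupuu → (answer).

puupuupuupuupuufffpuupuupuupuupuu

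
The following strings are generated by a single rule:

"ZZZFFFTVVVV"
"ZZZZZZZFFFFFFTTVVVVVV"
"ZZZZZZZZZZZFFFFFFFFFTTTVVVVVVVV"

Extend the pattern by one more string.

Each string has the form Z^{4n-1} F^{3n} T^{n} V^{2n+2} (n = 1, 2, …).
For the next term, n = 4, so the run lengths are 15, 12, 4, 10.

ZZZZZZZZZZZZZZZFFFFFFFFFFFFTTTTVVVVVVVVVV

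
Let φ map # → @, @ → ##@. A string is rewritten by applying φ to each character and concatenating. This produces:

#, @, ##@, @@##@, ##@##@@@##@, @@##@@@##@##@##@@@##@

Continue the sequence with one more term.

φ(@@##@@@##@##@##@@@##@) expands symbol-by-symbol to ##@ ##@ @ @ ##@ ##@ ##@ @ @ ##@ @ @ ##@ @ @ ##@ ##@ ##@ @ @ ##@; joining the 21 pieces gives the next term.

##@##@@@##@##@##@@@##@@@##@@@##@##@##@@@##@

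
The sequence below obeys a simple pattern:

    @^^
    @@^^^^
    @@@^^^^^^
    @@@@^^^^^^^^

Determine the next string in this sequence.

@@@@@^^^^^^^^^^

The n-th term is n @'s then 2n ^'s (n = 1, 2, …).
At n = 5 the blocks have lengths 5, 10.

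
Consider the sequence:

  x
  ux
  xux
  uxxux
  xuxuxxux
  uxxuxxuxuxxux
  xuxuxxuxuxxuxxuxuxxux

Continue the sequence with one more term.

This is a Fibonacci-style word recurrence s(k) = s(k−2)·s(k−1): e.g. x·ux = xux.
The next term joins uxxuxxuxuxxux and xuxuxxuxuxxuxxuxuxxux.

uxxuxxuxuxxuxxuxuxxuxuxxuxxuxuxxux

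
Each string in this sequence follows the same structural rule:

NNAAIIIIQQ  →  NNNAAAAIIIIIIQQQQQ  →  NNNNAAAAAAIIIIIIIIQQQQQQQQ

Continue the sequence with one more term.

NNNNNAAAAAAAAIIIIIIIIIIQQQQQQQQQQQ

Reading off run lengths: N runs 2, 3, 4; A runs 2, 4, 6; I runs 4, 6, 8; Q runs 2, 5, 8 — each is linear in n (n = 1, 2, …).
For the next term, n = 4, so the run lengths are 5, 8, 10, 11.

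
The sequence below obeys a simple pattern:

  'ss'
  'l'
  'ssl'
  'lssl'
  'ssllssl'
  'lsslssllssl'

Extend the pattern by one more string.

This is a Fibonacci-style word recurrence s(k) = s(k−2)·s(k−1): e.g. ss·l = ssl.
Continuing: ssllssl · lsslssllssl gives term 7.

ssllssllsslssllssl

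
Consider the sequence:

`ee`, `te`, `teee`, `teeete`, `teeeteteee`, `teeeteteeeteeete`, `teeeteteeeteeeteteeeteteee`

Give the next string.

teeeteteeeteeeteteeeteteeeteeeteteeeteeete

This is a Fibonacci-style word recurrence s(k) = s(k−1)·s(k−2): e.g. te·ee = teee.
Continuing: teeeteteeeteeeteteeeteteee · teeeteteeeteeete gives term 8.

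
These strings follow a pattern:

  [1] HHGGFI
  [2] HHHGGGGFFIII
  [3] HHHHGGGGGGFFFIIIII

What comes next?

HHHHHGGGGGGGGFFFFIIIIIII

Each string has the form H^{n+1} G^{2n} F^{n} I^{2n-1} (n = 1, 2, …).
At n = 4 the blocks have lengths 5, 8, 4, 7.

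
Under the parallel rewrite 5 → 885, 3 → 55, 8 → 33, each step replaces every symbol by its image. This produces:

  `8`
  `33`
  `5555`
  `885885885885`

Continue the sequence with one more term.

Rewriting each symbol of 885885885885: 8→33, 8→33, 5→885, 8→33, 8→33, 5→885, 8→33, 8→33, 5→885, 8→33, 8→33, 5→885, which concatenates to 33 33 885 33 33 885 33 33 885 33 33 885.

3333885333388533338853333885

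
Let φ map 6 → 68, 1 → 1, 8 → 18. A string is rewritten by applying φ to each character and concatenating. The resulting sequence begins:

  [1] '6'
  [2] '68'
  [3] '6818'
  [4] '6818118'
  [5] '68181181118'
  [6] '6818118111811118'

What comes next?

Rewriting the 16 symbols of 6818118111811118 one by one yields 68 18 1 18 1 1 18 1 1 1 18 1 1 1 1 18; concatenated:

6818118111811118111118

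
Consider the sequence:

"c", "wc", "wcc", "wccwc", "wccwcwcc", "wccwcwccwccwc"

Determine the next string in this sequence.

wccwcwccwccwcwccwcwcc

This is a Fibonacci-style word recurrence s(k) = s(k−1)·s(k−2): e.g. wc·c = wcc.
Continuing: wccwcwccwccwc · wccwcwcc gives term 7.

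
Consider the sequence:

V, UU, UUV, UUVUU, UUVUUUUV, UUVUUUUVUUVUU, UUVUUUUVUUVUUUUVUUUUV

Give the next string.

From term 3 onward, concatenate the last term with the second-to-last: UU·V = UUV, UUV·UU = UUVUU, …
Continuing: UUVUUUUVUUVUUUUVUUUUV · UUVUUUUVUUVUU gives term 8.

UUVUUUUVUUVUUUUVUUUUVUUVUUUUVUUVUU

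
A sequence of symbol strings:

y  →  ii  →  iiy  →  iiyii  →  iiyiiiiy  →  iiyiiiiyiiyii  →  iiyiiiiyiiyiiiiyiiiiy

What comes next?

Each term (from the third on) is the previous term followed by the one before it: term 3 = ii·y = iiy.
So term 8 is iiyiiiiyiiyiiiiyiiiiy·iiyiiiiyiiyii.

iiyiiiiyiiyiiiiyiiiiyiiyiiiiyiiyii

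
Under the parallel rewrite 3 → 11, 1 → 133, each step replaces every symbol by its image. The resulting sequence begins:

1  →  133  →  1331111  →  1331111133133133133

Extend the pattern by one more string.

Applying the rule to each of the 19 symbols of 1331111133133133133 gives the pieces 133 11 11 133 133 133 133 133 11 11 133 11 11 133 11 11 133 11 11, which concatenate to the answer.

13311111331331331331331111133111113311111331111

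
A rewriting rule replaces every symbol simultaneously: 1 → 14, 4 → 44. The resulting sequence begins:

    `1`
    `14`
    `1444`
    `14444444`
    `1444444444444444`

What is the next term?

Rewriting the 16 symbols of 1444444444444444 one by one yields 14 44 44 44 44 44 44 44 44 44 44 44 44 44 44 44; concatenated:

14444444444444444444444444444444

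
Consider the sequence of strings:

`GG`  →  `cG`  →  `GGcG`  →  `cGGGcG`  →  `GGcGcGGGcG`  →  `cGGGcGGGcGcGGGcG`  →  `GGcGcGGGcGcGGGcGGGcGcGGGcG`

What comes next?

This is a Fibonacci-style word recurrence s(k) = s(k−2)·s(k−1): e.g. GG·cG = GGcG.
So term 8 is cGGGcGGGcGcGGGcG·GGcGcGGGcGcGGGcGGGcGcGGGcG.

cGGGcGGGcGcGGGcGGGcGcGGGcGcGGGcGGGcGcGGGcG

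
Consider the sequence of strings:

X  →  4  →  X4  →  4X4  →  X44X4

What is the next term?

4X4X44X4

This is a Fibonacci-style word recurrence s(k) = s(k−2)·s(k−1): e.g. X·4 = X4.
So term 6 is 4X4·X44X4.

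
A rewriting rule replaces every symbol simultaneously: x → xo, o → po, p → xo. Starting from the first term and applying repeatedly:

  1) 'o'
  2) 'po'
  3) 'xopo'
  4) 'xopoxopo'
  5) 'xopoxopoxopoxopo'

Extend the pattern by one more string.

Replace each of the 16 characters of xopoxopoxopoxopo in place — xo po xo po xo po xo po xo po xo po xo po xo po — and concatenate.

xopoxopoxopoxopoxopoxopoxopoxopo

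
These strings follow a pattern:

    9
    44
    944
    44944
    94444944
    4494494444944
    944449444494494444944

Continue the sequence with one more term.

4494494444944944449444494494444944

This is a Fibonacci-style word recurrence s(k) = s(k−2)·s(k−1): e.g. 9·44 = 944.
Continuing: 4494494444944 · 944449444494494444944 gives term 8.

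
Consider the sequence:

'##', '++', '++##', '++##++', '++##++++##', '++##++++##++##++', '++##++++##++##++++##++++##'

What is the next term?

This is a Fibonacci-style word recurrence s(k) = s(k−1)·s(k−2): e.g. ++·## = ++##.
Continuing: ++##++++##++##++++##++++## · ++##++++##++##++ gives term 8.

++##++++##++##++++##++++##++##++++##++##++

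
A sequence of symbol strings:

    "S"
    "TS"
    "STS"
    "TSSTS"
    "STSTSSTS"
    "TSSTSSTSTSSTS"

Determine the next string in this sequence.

Each term (from the third on) is the two preceding terms concatenated in order: term 3 = S·TS = STS.
The next term joins STSTSSTS and TSSTSSTSTSSTS.

STSTSSTSTSSTSSTSTSSTS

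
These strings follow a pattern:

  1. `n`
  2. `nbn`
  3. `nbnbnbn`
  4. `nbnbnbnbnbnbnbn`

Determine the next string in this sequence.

Every step duplicates the string with 'b' between the halves.
One more doubling of nbnbnbnbnbnbnbn gives the answer.

nbnbnbnbnbnbnbnbnbnbnbnbnbnbnbn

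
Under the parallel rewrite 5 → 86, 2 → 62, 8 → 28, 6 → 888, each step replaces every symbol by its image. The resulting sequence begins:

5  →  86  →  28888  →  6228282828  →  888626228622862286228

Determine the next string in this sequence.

28282888862888626228888626228888626228888626228

Applying the rule to each of the 21 symbols of 888626228622862286228 gives the pieces 28 28 28 888 62 888 62 62 28 888 62 62 28 888 62 62 28 888 62 62 28, which concatenate to the answer.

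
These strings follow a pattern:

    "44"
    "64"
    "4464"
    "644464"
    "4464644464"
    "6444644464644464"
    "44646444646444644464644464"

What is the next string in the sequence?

644464446464446444646444646444644464644464

This is a Fibonacci-style word recurrence s(k) = s(k−2)·s(k−1): e.g. 44·64 = 4464.
The next term joins 6444644464644464 and 44646444646444644464644464.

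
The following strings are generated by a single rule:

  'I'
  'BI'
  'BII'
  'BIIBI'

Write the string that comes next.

Each term (from the third on) is the previous term followed by the one before it: term 3 = BI·I = BII.
The next term joins BIIBI and BII.

BIIBIBII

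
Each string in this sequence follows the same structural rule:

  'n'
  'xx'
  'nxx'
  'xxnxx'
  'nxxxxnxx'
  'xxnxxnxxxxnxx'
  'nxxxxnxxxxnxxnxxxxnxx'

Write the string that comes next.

Each term (from the third on) is the two preceding terms concatenated in order: term 3 = n·xx = nxx.
The next term joins xxnxxnxxxxnxx and nxxxxnxxxxnxxnxxxxnxx.

xxnxxnxxxxnxxnxxxxnxxxxnxxnxxxxnxx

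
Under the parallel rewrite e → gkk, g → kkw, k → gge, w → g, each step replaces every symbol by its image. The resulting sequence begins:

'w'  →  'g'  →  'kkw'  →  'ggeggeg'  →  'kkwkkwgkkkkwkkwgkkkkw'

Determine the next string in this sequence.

ggeggegggeggegkkwggeggeggeggegggeggegkkwggeggeggeggeg

Replace each of the 21 characters of kkwkkwgkkkkwkkwgkkkkw in place — gge gge g gge gge g kkw gge gge gge gge g gge gge g kkw gge gge gge gge g — and concatenate.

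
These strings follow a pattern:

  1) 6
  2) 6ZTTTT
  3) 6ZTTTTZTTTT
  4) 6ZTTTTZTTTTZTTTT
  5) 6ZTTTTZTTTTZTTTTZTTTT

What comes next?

6ZTTTTZTTTTZTTTTZTTTTZTTTT

Each term is the previous one with ZTTTT appended.
So the next term is 6ZTTTTZTTTTZTTTTZTTTT·ZTTTT.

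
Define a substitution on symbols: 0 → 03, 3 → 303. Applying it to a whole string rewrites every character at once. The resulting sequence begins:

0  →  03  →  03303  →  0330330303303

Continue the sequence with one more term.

Rewriting the 13 symbols of 0330330303303 one by one yields 03 303 303 03 303 303 03 303 03 303 303 03 303; concatenated:

0330330303303303033030330330303303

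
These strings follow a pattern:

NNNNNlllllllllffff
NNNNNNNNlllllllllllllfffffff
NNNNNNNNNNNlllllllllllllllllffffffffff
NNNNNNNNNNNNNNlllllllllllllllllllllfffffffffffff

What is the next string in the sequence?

Each string has the form N^{3n-1} l^{4n+1} f^{3n-2}, where the shown terms are n = 2, 3, 4, 5.
At n = 6 the blocks have lengths 17, 25, 16.

NNNNNNNNNNNNNNNNNlllllllllllllllllllllllllffffffffffffffff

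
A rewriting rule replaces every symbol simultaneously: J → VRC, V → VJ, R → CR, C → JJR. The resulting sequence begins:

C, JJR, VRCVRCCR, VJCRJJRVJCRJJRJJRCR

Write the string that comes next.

Applying the rule to each of the 19 symbols of VJCRJJRVJCRJJRJJRCR gives the pieces VJ VRC JJR CR VRC VRC CR VJ VRC JJR CR VRC VRC CR VRC VRC CR JJR CR, which concatenate to the answer.

VJVRCJJRCRVRCVRCCRVJVRCJJRCRVRCVRCCRVRCVRCCRJJRCR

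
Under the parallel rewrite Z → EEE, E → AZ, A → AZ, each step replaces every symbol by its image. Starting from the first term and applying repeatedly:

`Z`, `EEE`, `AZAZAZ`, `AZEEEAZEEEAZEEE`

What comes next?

Replace each of the 15 characters of AZEEEAZEEEAZEEE in place — AZ EEE AZ AZ AZ AZ EEE AZ AZ AZ AZ EEE AZ AZ AZ — and concatenate.

AZEEEAZAZAZAZEEEAZAZAZAZEEEAZAZAZ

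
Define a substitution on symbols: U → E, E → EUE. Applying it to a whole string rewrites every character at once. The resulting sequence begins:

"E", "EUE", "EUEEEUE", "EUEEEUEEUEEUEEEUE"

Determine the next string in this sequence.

EUEEEUEEUEEUEEEUEEUEEEUEEUEEEUEEUEEUEEEUE

φ(EUEEEUEEUEEUEEEUE) expands symbol-by-symbol to EUE E EUE EUE EUE E EUE EUE E EUE EUE E EUE EUE EUE E EUE; joining the 17 pieces gives the next term.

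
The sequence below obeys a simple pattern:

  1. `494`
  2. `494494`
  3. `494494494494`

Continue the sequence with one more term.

s(k+1) = s(k)·s(k) — each term doubles the last.
One more doubling of 494494494494 gives the answer.

494494494494494494494494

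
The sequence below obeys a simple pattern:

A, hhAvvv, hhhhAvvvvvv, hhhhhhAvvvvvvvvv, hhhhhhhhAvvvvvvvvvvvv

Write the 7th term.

hhhhhhhhhhhhAvvvvvvvvvvvvvvvvvv

Every step adds hh to the front and vvv to the end of the previous string.
From hhhhhhhhAvvvvvvvvvvvv, 2 further steps: hhhhhhhhAvvvvvvvvvvvv → hhhhhhhhhhAvvvvvvvvvvvvvvv → (answer).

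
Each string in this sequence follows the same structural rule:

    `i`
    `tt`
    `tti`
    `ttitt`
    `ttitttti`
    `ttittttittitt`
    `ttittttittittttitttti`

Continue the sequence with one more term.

This is a Fibonacci-style word recurrence s(k) = s(k−1)·s(k−2): e.g. tt·i = tti.
The next term joins ttittttittittttitttti and ttittttittitt.

ttittttittittttittttittittttittitt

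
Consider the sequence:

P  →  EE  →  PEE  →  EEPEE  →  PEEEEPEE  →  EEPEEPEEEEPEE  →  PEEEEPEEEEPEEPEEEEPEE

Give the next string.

From term 3 onward, concatenate the second-to-last term with the last: P·EE = PEE, EE·PEE = EEPEE, …
So term 8 is EEPEEPEEEEPEE·PEEEEPEEEEPEEPEEEEPEE.

EEPEEPEEEEPEEPEEEEPEEEEPEEPEEEEPEE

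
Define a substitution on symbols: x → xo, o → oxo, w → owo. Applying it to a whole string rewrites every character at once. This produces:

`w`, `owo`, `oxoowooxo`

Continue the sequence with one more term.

Expanding oxoowooxo: o→oxo, x→xo, o→oxo, o→oxo, w→owo, o→oxo, o→oxo, x→xo, o→oxo. Concatenated: oxo xo oxo oxo owo oxo oxo xo oxo.

oxoxooxooxoowooxooxoxooxo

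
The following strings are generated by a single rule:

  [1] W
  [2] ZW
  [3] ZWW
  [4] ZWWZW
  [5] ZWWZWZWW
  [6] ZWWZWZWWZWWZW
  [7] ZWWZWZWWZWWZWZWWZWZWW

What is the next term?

From term 3 onward, concatenate the last term with the second-to-last: ZW·W = ZWW, ZWW·ZW = ZWWZW, …
Continuing: ZWWZWZWWZWWZWZWWZWZWW · ZWWZWZWWZWWZW gives term 8.

ZWWZWZWWZWWZWZWWZWZWWZWWZWZWWZWWZW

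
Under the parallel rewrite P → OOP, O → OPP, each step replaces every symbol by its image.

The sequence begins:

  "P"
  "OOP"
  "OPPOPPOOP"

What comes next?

OPPOOPOOPOPPOOPOOPOPPOPPOOP

Expanding OPPOPPOOP: O→OPP, P→OOP, P→OOP, O→OPP, P→OOP, P→OOP, O→OPP, O→OPP, P→OOP. Concatenated: OPP OOP OOP OPP OOP OOP OPP OPP OOP.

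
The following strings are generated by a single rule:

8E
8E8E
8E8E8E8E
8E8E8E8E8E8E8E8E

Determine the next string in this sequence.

Each string is two copies of the previous one concatenated.
One more doubling of 8E8E8E8E8E8E8E8E gives the answer.

8E8E8E8E8E8E8E8E8E8E8E8E8E8E8E8E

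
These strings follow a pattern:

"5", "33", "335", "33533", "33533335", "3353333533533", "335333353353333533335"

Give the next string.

3353333533533335333353353333533533

This is a Fibonacci-style word recurrence s(k) = s(k−1)·s(k−2): e.g. 33·5 = 335.
Continuing: 335333353353333533335 · 3353333533533 gives term 8.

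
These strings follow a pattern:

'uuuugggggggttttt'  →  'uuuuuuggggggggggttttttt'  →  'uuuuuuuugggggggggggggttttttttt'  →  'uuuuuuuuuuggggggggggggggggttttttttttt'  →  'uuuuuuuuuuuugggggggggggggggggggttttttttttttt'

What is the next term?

Each string has the form u^{2n} g^{3n+1} t^{2n+1}, where the shown terms are n = 2, 3, 4, 5, 6.
Setting n = 7 gives 14, 22, 15 characters in each block.

uuuuuuuuuuuuuuggggggggggggggggggggggttttttttttttttt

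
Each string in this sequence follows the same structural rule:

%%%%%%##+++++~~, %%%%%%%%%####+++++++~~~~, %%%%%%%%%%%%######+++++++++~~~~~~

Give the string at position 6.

%%%%%%%%%%%%%%%%%%%%%############+++++++++++++++~~~~~~~~~~~~

The n-th term is 3n+3 %'s then 2n #'s then 2n+3 +'s then 2n ~'s (n = 1, 2, …).
Setting n = 6 gives 21, 12, 15, 12 characters in each block.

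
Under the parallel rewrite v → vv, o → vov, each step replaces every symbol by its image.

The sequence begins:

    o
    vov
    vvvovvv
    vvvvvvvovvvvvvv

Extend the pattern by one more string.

φ(vvvvvvvovvvvvvv) expands symbol-by-symbol to vv vv vv vv vv vv vv vov vv vv vv vv vv vv vv; joining the 15 pieces gives the next term.

vvvvvvvvvvvvvvvovvvvvvvvvvvvvvv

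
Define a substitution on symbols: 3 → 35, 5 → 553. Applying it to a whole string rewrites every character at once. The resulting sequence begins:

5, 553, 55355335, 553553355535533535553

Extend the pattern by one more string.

Applying the rule to each of the 21 symbols of 553553355535533535553 gives the pieces 553 553 35 553 553 35 35 553 553 553 35 553 553 35 35 553 35 553 553 553 35, which concatenate to the answer.

5535533555355335355535535533555355335355533555355355335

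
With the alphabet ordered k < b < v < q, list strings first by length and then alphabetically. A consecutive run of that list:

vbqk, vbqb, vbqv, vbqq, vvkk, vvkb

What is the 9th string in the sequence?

Advancing 3 positions from vvkb through vvkb → vvkv → vvkq reaches term 9.

vvbk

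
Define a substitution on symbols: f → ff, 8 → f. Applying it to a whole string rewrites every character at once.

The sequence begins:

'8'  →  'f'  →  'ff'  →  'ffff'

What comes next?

Expanding ffff: f→ff, f→ff, f→ff, f→ff. Concatenated: ff ff ff ff.

ffffffff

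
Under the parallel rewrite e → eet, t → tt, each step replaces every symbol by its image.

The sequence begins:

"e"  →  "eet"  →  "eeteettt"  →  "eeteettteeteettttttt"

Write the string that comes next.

eeteettteeteettttttteeteettteeteettttttttttttttt

Replace each of the 20 characters of eeteettteeteettttttt in place — eet eet tt eet eet tt tt tt eet eet tt eet eet tt tt tt tt tt tt tt — and concatenate.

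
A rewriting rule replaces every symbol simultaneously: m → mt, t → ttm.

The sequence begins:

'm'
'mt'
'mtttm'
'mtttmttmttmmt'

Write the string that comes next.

Rewriting the 13 symbols of mtttmttmttmmt one by one yields mt ttm ttm ttm mt ttm ttm mt ttm ttm mt mt ttm; concatenated:

mtttmttmttmmtttmttmmtttmttmmtmtttm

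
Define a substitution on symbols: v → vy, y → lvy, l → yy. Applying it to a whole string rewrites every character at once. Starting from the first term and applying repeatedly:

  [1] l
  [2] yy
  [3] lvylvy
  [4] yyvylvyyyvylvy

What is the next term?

lvylvyvylvyyyvylvylvylvyvylvyyyvylvy

Applying the rule to each of the 14 symbols of yyvylvyyyvylvy gives the pieces lvy lvy vy lvy yy vy lvy lvy lvy vy lvy yy vy lvy, which concatenate to the answer.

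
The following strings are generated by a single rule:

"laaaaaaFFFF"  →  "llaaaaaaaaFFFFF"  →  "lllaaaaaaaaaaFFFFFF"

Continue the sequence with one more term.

llllaaaaaaaaaaaaFFFFFFF

The n-th term is n-1 l's then 2n+2 a's then n+2 F's, where the shown terms are n = 2, 3, 4.
Setting n = 5 gives 4, 12, 7 characters in each block.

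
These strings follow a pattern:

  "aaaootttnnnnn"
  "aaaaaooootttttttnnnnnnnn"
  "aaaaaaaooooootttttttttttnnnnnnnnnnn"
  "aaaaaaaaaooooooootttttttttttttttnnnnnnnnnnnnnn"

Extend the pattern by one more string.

Each string has the form a^{2n+1} o^{2n} t^{4n-1} n^{3n+2} (n = 1, 2, …).
For the next term, n = 5, so the run lengths are 11, 10, 19, 17.

aaaaaaaaaaaooooooooootttttttttttttttttttnnnnnnnnnnnnnnnnn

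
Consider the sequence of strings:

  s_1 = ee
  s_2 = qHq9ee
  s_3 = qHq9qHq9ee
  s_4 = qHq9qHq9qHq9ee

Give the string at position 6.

qHq9qHq9qHq9qHq9qHq9ee

The strings grow by a fixed prefix qHq9 each time.
From qHq9qHq9qHq9ee, 2 further steps: qHq9qHq9qHq9ee → qHq9qHq9qHq9qHq9ee → (answer).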